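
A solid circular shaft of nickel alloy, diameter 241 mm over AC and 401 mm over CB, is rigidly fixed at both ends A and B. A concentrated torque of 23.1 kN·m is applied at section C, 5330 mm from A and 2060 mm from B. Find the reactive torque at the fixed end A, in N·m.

1110 N·m

Compatibility: T_A·a/J_AC = T_B·b/J_CB with T_A + T_B = T₀.
J_AC = 3.31×10^-4 m⁴, J_CB = 2.54×10^-3 m⁴, so T_A = T₀·(J_AC/a)/((J_AC/a)+(J_CB/b)) = 1109 N·m, T_B = 21990 N·m.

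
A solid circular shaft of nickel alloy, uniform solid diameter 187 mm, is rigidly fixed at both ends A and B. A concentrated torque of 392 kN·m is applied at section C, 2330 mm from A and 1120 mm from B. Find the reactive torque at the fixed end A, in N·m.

With uniform GJ and both ends fixed, compatibility θ_AC = θ_CB gives T_A·a = T_B·b, together with T_A + T_B = T₀.
T_A = T₀·b/(a+b) = 392000·1120/3450 = 127300 N·m; T_B = 264700 N·m.

127000 N·m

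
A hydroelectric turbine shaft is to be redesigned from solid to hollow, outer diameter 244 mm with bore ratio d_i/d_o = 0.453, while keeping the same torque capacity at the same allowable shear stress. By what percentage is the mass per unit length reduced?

Equal τ_max and T ⇒ the solid shaft needs d_s³ = d_o³(1−k⁴), so d_s = 244·(1−0.453⁴)^(1/3) = 240.5 mm.
Area ratio A_h/A_s = d_o²(1−k²)/d_s² = (1−k²)/(1−k⁴)^(2/3) = 0.8179.
Mass saving = 1 − 0.8179 = 18.2 %.

18.2 %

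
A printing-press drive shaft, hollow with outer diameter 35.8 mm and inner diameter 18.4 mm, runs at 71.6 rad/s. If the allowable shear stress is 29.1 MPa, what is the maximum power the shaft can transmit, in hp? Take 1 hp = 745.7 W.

J = π(d_o⁴ − d_i⁴)/32 = π(0.0358⁴ − 0.0184⁴)/32 = 1.500×10^-7 m⁴.
T_max = τ_allow·J/r = 2.91×10^7 × 1.500×10^-7 / 0.0179 = 243.9 N·m.
ω = 71.6 rad/s, so P_max = T_max·ω = 1.746×10^4 W.

23.4 hp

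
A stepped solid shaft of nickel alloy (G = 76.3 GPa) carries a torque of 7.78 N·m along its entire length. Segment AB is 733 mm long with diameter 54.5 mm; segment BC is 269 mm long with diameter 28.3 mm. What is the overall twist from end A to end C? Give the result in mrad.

0.522 mrad

J_AB = π(0.0545)⁴/32 = 8.66×10^-7 m⁴; J_BC = π(0.0283)⁴/32 = 6.30×10^-8 m⁴.
θ = (T/G)·Σ L_i/J_i = (7.780/76.3×10⁹)·(0.733/8.66×10^-7 + 0.269/6.30×10^-8) = 5.219×10^-4 rad.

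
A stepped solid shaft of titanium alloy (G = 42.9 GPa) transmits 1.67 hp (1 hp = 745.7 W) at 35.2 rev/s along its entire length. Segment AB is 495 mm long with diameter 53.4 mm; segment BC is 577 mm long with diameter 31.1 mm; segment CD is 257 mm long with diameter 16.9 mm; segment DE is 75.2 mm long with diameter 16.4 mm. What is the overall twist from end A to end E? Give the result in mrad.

ω = 2π·35.2 = 221.2 rad/s, so T = P/ω = 1.67×745.7 / 221.2 = 5.631 N·m.
J_AB = π(0.0534)⁴/32 = 7.98×10^-7 m⁴; J_BC = π(0.0311)⁴/32 = 9.18×10^-8 m⁴; J_CD = π(0.0169)⁴/32 = 8.01×10^-9 m⁴; J_DE = π(0.0164)⁴/32 = 7.10×10^-9 m⁴.
θ = (T/G)·Σ L_i/J_i = (5.631/42.9×10⁹)·(0.495/7.98×10^-7 + 0.577/9.18×10^-8 + 0.257/8.01×10^-9 + 0.0752/7.10×10^-9) = 6.508×10^-3 rad.

6.51 mrad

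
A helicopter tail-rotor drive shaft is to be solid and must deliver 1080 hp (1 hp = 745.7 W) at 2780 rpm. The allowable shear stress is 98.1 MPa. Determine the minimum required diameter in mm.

52.4 mm

ω = 2π·2780/60 = 291.1 rad/s, so T = P/ω = 1080×745.7 / 291.1 = 2766 N·m.
For a solid shaft τ_max = 16T/(πd³), so d = (16T/(π τ_allow))^(1/3) = (16·2766/(π·9.81×10^7))^(1/3) = 0.05237 m.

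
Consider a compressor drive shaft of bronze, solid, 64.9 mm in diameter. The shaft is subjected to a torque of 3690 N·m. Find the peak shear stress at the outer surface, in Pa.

J = πd⁴/32 = π(0.0649)⁴/32 = 1.742×10^-6 m⁴.
τ_max = T·r/J = 3690 × 0.0324 / 1.742×10^-6 = 6.875×10^7 Pa.

6.87e7 Pa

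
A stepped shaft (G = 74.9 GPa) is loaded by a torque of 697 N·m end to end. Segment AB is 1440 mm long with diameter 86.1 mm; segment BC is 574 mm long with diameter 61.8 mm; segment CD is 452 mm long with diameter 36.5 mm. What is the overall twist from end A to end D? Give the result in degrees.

J_AB = π(0.0861)⁴/32 = 5.40×10^-6 m⁴; J_BC = π(0.0618)⁴/32 = 1.43×10^-6 m⁴; J_CD = π(0.0365)⁴/32 = 1.74×10^-7 m⁴.
θ = (T/G)·Σ L_i/J_i = (697.0/74.9×10⁹)·(1.44/5.40×10^-6 + 0.574/1.43×10^-6 + 0.452/1.74×10^-7) = 0.03035 rad.

1.74°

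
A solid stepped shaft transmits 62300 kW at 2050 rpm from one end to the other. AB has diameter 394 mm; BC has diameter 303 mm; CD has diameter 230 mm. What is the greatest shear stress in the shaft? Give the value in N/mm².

ω = 2π·2050/60 = 214.7 rad/s, so T = P/ω = 62300×10³ / 214.7 = 290200 N·m.
Under the same torque, τ_max = 16T/(πd³) is largest where d is smallest — segment CD (d = 230 mm).
τ_max = 16·290200/(π·(0.230)³) = 1.215×10^8 Pa.

121 N/mm²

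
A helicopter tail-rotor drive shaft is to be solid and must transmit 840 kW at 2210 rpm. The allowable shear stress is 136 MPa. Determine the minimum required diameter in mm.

ω = 2π·2210/60 = 231.4 rad/s, so T = P/ω = 840×10³ / 231.4 = 3630 N·m.
For a solid shaft τ_max = 16T/(πd³), so d = (16T/(π τ_allow))^(1/3) = (16·3630/(π·1.36×10^8))^(1/3) = 0.05142 m.

51.4 mm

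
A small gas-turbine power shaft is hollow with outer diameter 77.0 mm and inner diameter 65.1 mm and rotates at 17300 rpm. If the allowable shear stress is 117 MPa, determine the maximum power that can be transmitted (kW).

J = π(d_o⁴ − d_i⁴)/32 = π(0.0770⁴ − 0.0651⁴)/32 = 1.688×10^-6 m⁴.
T_max = τ_allow·J/r = 1.17×10^8 × 1.688×10^-6 / 0.0385 = 5129 N·m.
ω = 2π·17300/60 = 1812 rad/s, so P_max = T_max·ω = 9.293×10^6 W.

9290 kW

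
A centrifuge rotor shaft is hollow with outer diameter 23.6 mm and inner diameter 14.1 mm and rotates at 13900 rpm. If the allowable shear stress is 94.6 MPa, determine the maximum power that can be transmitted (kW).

310 kW

J = π(d_o⁴ − d_i⁴)/32 = π(0.0236⁴ − 0.0141⁴)/32 = 2.657×10^-8 m⁴.
T_max = τ_allow·J/r = 9.46×10^7 × 2.657×10^-8 / 0.0118 = 213.0 N·m.
ω = 2π·13900/60 = 1456 rad/s, so P_max = T_max·ω = 3.101×10^5 W.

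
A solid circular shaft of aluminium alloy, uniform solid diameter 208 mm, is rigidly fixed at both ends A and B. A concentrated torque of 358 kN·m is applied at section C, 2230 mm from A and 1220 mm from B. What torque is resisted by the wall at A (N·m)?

With uniform GJ and both ends fixed, compatibility θ_AC = θ_CB gives T_A·a = T_B·b, together with T_A + T_B = T₀.
T_A = T₀·b/(a+b) = 358000·1220/3450 = 126600 N·m; T_B = 231400 N·m.

127000 N·m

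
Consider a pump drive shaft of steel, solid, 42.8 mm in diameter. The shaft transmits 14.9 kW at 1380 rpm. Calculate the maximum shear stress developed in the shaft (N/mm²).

ω = 2π·1380/60 = 144.5 rad/s, so T = P/ω = 14.9×10³ / 144.5 = 103.1 N·m.
J = πd⁴/32 = π(0.0428)⁴/32 = 3.294×10^-7 m⁴.
τ_max = T·r/J = 103.1 × 0.0214 / 3.294×10^-7 = 6.698×10^6 Pa.

6.70 N/mm²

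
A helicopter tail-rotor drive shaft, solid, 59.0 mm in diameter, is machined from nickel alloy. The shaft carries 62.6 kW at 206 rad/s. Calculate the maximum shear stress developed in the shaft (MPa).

ω = 206 rad/s, so T = P/ω = 62.6×10³ / 206.0 = 303.9 N·m.
J = πd⁴/32 = π(0.0590)⁴/32 = 1.190×10^-6 m⁴.
τ_max = T·r/J = 303.9 × 0.0295 / 1.190×10^-6 = 7.536×10^6 Pa.

7.54 MPa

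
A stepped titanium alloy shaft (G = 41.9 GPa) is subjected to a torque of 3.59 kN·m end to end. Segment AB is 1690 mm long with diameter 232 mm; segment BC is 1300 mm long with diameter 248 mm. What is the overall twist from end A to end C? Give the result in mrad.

J_AB = π(0.232)⁴/32 = 2.84×10^-4 m⁴; J_BC = π(0.248)⁴/32 = 3.71×10^-4 m⁴.
θ = (T/G)·Σ L_i/J_i = (3590/41.9×10⁹)·(1.69/2.84×10^-4 + 1.30/3.71×10^-4) = 8.090×10^-4 rad.

0.809 mrad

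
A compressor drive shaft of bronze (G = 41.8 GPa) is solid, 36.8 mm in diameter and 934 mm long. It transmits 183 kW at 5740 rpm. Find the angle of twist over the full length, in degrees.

ω = 2π·5740/60 = 601.1 rad/s, so T = P/ω = 183×10³ / 601.1 = 304.4 N·m.
J = πd⁴/32 = π(0.0368)⁴/32 = 1.800×10^-7 m⁴.
θ = T·L/(G·J) = 304.4 × 0.934 / (41.8×10⁹ × 1.800×10^-7) = 0.03778 rad.

2.16°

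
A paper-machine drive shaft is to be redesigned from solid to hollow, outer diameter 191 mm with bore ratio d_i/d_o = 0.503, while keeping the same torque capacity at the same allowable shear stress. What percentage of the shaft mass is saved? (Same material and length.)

Equal τ_max and T ⇒ the solid shaft needs d_s³ = d_o³(1−k⁴), so d_s = 191·(1−0.503⁴)^(1/3) = 186.8 mm.
Area ratio A_h/A_s = d_o²(1−k²)/d_s² = (1−k²)/(1−k⁴)^(2/3) = 0.7807.
Mass saving = 1 − 0.7807 = 21.9 %.

21.9 %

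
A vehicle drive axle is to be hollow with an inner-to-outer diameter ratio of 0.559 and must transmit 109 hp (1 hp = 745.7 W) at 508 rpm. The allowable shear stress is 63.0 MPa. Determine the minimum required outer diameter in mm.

51.5 mm

ω = 2π·508/60 = 53.20 rad/s, so T = P/ω = 109×745.7 / 53.20 = 1528 N·m.
For a hollow shaft with d_i/d_o = 0.559: τ_max = 16T/(π d_o³ (1−k⁴)), so d_o = [16T/(π τ_allow (1−k⁴))]^(1/3) = [16·1528/(π·6.30×10^7·0.9024)]^(1/3) = 0.05154 m.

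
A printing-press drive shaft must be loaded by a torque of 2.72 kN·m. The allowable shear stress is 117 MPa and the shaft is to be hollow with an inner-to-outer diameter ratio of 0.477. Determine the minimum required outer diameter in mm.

For a hollow shaft with d_i/d_o = 0.477: τ_max = 16T/(π d_o³ (1−k⁴)), so d_o = [16T/(π τ_allow (1−k⁴))]^(1/3) = [16·2720/(π·1.17×10^8·0.9482)]^(1/3) = 0.04998 m.

50.0 mm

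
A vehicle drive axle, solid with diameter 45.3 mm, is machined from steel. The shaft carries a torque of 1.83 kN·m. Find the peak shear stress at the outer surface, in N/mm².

J = πd⁴/32 = π(0.0453)⁴/32 = 4.134×10^-7 m⁴.
τ_max = T·r/J = 1830 × 0.0226 / 4.134×10^-7 = 1.003×10^8 Pa.

100 N/mm²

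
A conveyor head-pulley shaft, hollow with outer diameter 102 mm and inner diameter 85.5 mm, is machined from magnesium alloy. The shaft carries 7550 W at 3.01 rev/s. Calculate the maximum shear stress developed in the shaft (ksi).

0.549 ksi

ω = 2π·3.01 = 18.91 rad/s, so T = P/ω = 7550 / 18.91 = 399.2 N·m.
J = π(d_o⁴ − d_i⁴)/32 = π(0.102⁴ − 0.0855⁴)/32 = 5.380×10^-6 m⁴.
τ_max = T·r/J = 399.2 × 0.0510 / 5.380×10^-6 = 3.784×10^6 Pa.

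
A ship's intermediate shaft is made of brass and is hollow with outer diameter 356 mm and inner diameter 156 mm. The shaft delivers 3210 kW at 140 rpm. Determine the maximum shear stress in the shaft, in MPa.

ω = 2π·140/60 = 14.66 rad/s, so T = P/ω = 3210×10³ / 14.66 = 219000 N·m.
J = π(d_o⁴ − d_i⁴)/32 = π(0.356⁴ − 0.156⁴)/32 = 1.519×10^-3 m⁴.
τ_max = T·r/J = 219000 × 0.178 / 1.519×10^-3 = 2.566×10^7 Pa.

25.7 MPa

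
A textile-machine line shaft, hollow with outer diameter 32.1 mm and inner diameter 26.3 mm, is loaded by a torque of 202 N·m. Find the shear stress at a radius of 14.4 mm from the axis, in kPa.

J = π(d_o⁴ − d_i⁴)/32 = π(0.0321⁴ − 0.0263⁴)/32 = 5.727×10^-8 m⁴.
Shear stress varies linearly with radius: τ = T·r/J = 202.0 × 0.0144 / 5.727×10^-8 = 5.079×10^7 Pa.

50800 kPa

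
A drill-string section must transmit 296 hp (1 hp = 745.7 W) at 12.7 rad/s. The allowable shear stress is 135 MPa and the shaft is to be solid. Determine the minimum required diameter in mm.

ω = 12.7 rad/s, so T = P/ω = 296×745.7 / 12.70 = 17380 N·m.
For a solid shaft τ_max = 16T/(πd³), so d = (16T/(π τ_allow))^(1/3) = (16·17380/(π·1.35×10^8))^(1/3) = 0.08688 m.

86.9 mm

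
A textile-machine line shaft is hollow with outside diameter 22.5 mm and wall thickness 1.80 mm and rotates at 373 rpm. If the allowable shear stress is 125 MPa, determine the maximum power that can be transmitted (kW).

5.48 kW

J = π(d_o⁴ − d_i⁴)/32 = π(0.0225⁴ − 0.0189⁴)/32 = 1.263×10^-8 m⁴.
T_max = τ_allow·J/r = 1.25×10^8 × 1.263×10^-8 / 0.0112 = 140.4 N·m.
ω = 2π·373/60 = 39.06 rad/s, so P_max = T_max·ω = 5483 W.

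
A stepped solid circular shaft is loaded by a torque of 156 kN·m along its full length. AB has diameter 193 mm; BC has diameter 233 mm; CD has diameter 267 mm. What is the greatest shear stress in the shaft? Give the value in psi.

Under the same torque, τ_max = 16T/(πd³) is largest where d is smallest — segment AB (d = 193 mm).
τ_max = 16·156000/(π·(0.193)³) = 1.105×10^8 Pa.

16000 psi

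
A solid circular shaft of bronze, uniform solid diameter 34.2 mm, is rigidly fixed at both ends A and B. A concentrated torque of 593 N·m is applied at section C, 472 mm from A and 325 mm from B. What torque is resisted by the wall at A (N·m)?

With uniform GJ and both ends fixed, compatibility θ_AC = θ_CB gives T_A·a = T_B·b, together with T_A + T_B = T₀.
T_A = T₀·b/(a+b) = 593.0·325/797.0 = 241.8 N·m; T_B = 351.2 N·m.

242 N·m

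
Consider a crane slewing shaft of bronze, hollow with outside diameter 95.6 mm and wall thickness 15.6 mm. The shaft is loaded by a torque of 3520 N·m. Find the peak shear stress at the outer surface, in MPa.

25.8 MPa

J = π(d_o⁴ − d_i⁴)/32 = π(0.0956⁴ − 0.0644⁴)/32 = 6.512×10^-6 m⁴.
τ_max = T·r/J = 3520 × 0.0478 / 6.512×10^-6 = 2.584×10^7 Pa.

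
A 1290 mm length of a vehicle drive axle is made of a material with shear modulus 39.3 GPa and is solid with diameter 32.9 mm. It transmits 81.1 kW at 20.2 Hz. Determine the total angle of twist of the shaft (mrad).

ω = 2π·20.2 = 126.9 rad/s, so T = P/ω = 81.1×10³ / 126.9 = 639.0 N·m.
J = πd⁴/32 = π(0.0329)⁴/32 = 1.150×10^-7 m⁴.
θ = T·L/(G·J) = 639.0 × 1.29 / (39.3×10⁹ × 1.150×10^-7) = 0.1823 rad.

182 mrad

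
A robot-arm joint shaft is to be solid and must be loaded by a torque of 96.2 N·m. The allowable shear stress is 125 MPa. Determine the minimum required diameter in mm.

For a solid shaft τ_max = 16T/(πd³), so d = (16T/(π τ_allow))^(1/3) = (16·96.20/(π·1.25×10^8))^(1/3) = 0.01577 m.

15.8 mm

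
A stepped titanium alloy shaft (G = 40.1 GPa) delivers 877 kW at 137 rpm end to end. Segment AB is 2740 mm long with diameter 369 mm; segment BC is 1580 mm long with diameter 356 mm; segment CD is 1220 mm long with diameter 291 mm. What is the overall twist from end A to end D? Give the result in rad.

0.00646 rad

ω = 2π·137/60 = 14.35 rad/s, so T = P/ω = 877×10³ / 14.35 = 61130 N·m.
J_AB = π(0.369)⁴/32 = 1.82×10^-3 m⁴; J_BC = π(0.356)⁴/32 = 1.58×10^-3 m⁴; J_CD = π(0.291)⁴/32 = 7.04×10^-4 m⁴.
θ = (T/G)·Σ L_i/J_i = (61130/40.1×10⁹)·(2.74/1.82×10^-3 + 1.58/1.58×10^-3 + 1.22/7.04×10^-4) = 6.464×10^-3 rad.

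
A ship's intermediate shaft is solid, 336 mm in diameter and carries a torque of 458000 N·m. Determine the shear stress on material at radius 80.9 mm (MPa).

J = πd⁴/32 = π(0.336)⁴/32 = 1.251×10^-3 m⁴.
Shear stress varies linearly with radius: τ = T·r/J = 458000 × 0.0809 / 1.251×10^-3 = 2.961×10^7 Pa.

29.6 MPa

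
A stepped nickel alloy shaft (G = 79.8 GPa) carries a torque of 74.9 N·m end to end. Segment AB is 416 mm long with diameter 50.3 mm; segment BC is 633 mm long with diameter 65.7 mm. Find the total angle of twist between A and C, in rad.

9.46e-4 rad

J_AB = π(0.0503)⁴/32 = 6.28×10^-7 m⁴; J_BC = π(0.0657)⁴/32 = 1.83×10^-6 m⁴.
θ = (T/G)·Σ L_i/J_i = (74.90/79.8×10⁹)·(0.416/6.28×10^-7 + 0.633/1.83×10^-6) = 9.461×10^-4 rad.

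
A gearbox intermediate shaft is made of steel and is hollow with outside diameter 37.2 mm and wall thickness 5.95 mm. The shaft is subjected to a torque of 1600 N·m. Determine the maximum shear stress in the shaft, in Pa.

J = π(d_o⁴ − d_i⁴)/32 = π(0.0372⁴ − 0.0253⁴)/32 = 1.478×10^-7 m⁴.
τ_max = T·r/J = 1600 × 0.0186 / 1.478×10^-7 = 2.014×10^8 Pa.

2.01e8 Pa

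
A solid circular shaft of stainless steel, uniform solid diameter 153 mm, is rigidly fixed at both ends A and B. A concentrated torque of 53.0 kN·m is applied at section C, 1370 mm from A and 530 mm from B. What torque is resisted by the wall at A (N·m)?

14800 N·m

With uniform GJ and both ends fixed, compatibility θ_AC = θ_CB gives T_A·a = T_B·b, together with T_A + T_B = T₀.
T_A = T₀·b/(a+b) = 53000·530/1900 = 14780 N·m; T_B = 38220 N·m.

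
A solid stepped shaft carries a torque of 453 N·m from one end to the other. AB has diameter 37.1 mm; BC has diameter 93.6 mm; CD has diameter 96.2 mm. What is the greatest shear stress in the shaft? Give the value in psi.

6550 psi

Under the same torque, τ_max = 16T/(πd³) is largest where d is smallest — segment AB (d = 37.1 mm).
τ_max = 16·453.0/(π·(0.0371)³) = 4.518×10^7 Pa.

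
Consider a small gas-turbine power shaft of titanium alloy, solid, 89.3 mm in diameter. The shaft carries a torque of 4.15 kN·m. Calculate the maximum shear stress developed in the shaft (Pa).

J = πd⁴/32 = π(0.0893)⁴/32 = 6.243×10^-6 m⁴.
τ_max = T·r/J = 4150 × 0.0446 / 6.243×10^-6 = 2.968×10^7 Pa.

2.97e7 Pa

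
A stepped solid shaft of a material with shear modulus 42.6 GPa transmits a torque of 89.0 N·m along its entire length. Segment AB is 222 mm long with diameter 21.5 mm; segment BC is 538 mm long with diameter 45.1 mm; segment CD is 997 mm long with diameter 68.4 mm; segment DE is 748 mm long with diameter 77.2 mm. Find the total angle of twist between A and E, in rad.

J_AB = π(0.0215)⁴/32 = 2.10×10^-8 m⁴; J_BC = π(0.0451)⁴/32 = 4.06×10^-7 m⁴; J_CD = π(0.0684)⁴/32 = 2.15×10^-6 m⁴; J_DE = π(0.0772)⁴/32 = 3.49×10^-6 m⁴.
θ = (T/G)·Σ L_i/J_i = (89.00/42.6×10⁹)·(0.222/2.10×10^-8 + 0.538/4.06×10^-7 + 0.997/2.15×10^-6 + 0.748/3.49×10^-6) = 0.02629 rad.

0.0263 rad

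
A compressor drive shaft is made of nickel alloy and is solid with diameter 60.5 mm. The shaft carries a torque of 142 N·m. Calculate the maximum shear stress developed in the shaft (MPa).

3.27 MPa

J = πd⁴/32 = π(0.0605)⁴/32 = 1.315×10^-6 m⁴.
τ_max = T·r/J = 142.0 × 0.0302 / 1.315×10^-6 = 3.266×10^6 Pa.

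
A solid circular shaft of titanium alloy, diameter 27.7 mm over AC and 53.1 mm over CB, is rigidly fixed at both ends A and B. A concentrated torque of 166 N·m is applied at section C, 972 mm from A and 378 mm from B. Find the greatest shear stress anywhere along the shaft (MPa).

Compatibility: T_A·a/J_AC = T_B·b/J_CB with T_A + T_B = T₀.
J_AC = 5.78×10^-8 m⁴, J_CB = 7.81×10^-7 m⁴, so T_A = T₀·(J_AC/a)/((J_AC/a)+(J_CB/b)) = 4.647 N·m, T_B = 161.4 N·m.
τ in each portion: τ_AC = 1.11×10^6 Pa, τ_CB = 5.49×10^6 Pa; maximum is in CB.
τ_max = T_CB·r/J = 161.4·0.0266/7.81×10^-7 = 5.489×10^6 Pa.

5.49 MPa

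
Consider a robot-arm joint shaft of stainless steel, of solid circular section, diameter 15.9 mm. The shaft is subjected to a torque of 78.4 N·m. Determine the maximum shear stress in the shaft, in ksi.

14.4 ksi

J = πd⁴/32 = π(0.0159)⁴/32 = 6.275×10^-9 m⁴.
τ_max = T·r/J = 78.40 × 0.00795 / 6.275×10^-9 = 9.933×10^7 Pa.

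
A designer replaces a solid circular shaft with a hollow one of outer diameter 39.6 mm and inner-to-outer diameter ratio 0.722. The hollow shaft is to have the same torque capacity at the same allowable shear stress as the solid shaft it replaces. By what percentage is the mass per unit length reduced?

40.9 %

Equal τ_max and T ⇒ the solid shaft needs d_s³ = d_o³(1−k⁴), so d_s = 39.6·(1−0.722⁴)^(1/3) = 35.63 mm.
Area ratio A_h/A_s = d_o²(1−k²)/d_s² = (1−k²)/(1−k⁴)^(2/3) = 0.5914.
Mass saving = 1 − 0.5914 = 40.9 %.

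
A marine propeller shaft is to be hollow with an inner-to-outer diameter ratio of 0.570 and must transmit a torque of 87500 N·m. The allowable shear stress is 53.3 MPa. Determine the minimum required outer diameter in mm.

211 mm

For a hollow shaft with d_i/d_o = 0.570: τ_max = 16T/(π d_o³ (1−k⁴)), so d_o = [16T/(π τ_allow (1−k⁴))]^(1/3) = [16·87500/(π·5.33×10^7·0.8944)]^(1/3) = 0.2107 m.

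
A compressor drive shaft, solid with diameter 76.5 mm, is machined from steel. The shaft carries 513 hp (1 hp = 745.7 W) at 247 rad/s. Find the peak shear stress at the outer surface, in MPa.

ω = 247 rad/s, so T = P/ω = 513×745.7 / 247.0 = 1549 N·m.
J = πd⁴/32 = π(0.0765)⁴/32 = 3.362×10^-6 m⁴.
τ_max = T·r/J = 1549 × 0.0382 / 3.362×10^-6 = 1.762×10^7 Pa.

17.6 MPa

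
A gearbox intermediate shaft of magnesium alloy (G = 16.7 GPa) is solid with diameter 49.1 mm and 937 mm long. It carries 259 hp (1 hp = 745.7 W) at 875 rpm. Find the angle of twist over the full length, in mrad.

ω = 2π·875/60 = 91.63 rad/s, so T = P/ω = 259×745.7 / 91.63 = 2108 N·m.
J = πd⁴/32 = π(0.0491)⁴/32 = 5.706×10^-7 m⁴.
θ = T·L/(G·J) = 2108 × 0.937 / (16.7×10⁹ × 5.706×10^-7) = 0.2073 rad.

207 mrad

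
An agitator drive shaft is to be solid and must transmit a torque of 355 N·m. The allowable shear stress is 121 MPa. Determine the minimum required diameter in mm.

24.6 mm

For a solid shaft τ_max = 16T/(πd³), so d = (16T/(π τ_allow))^(1/3) = (16·355.0/(π·1.21×10^8))^(1/3) = 0.02463 m.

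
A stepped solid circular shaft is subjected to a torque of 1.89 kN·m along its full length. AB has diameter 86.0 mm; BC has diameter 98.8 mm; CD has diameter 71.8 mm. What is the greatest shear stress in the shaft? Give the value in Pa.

Under the same torque, τ_max = 16T/(πd³) is largest where d is smallest — segment CD (d = 71.8 mm).
τ_max = 16·1890/(π·(0.0718)³) = 2.601×10^7 Pa.

2.60e7 Pa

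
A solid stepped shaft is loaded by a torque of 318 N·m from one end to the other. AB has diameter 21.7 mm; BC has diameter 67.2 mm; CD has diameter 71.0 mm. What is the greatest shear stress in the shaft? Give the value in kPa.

Under the same torque, τ_max = 16T/(πd³) is largest where d is smallest — segment AB (d = 21.7 mm).
τ_max = 16·318.0/(π·(0.0217)³) = 1.585×10^8 Pa.

158000 kPa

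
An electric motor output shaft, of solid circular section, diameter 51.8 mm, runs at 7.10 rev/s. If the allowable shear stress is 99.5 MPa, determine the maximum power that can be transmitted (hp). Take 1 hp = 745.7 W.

J = πd⁴/32 = π(0.0518)⁴/32 = 7.068×10^-7 m⁴.
T_max = τ_allow·J/r = 9.95×10^7 × 7.068×10^-7 / 0.0259 = 2715 N·m.
ω = 2π·7.10 = 44.61 rad/s, so P_max = T_max·ω = 1.211×10^5 W.

162 hp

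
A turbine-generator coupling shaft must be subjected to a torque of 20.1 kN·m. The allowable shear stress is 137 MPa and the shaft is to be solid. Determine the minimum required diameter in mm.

For a solid shaft τ_max = 16T/(πd³), so d = (16T/(π τ_allow))^(1/3) = (16·20100/(π·1.37×10^8))^(1/3) = 0.09074 m.

90.7 mm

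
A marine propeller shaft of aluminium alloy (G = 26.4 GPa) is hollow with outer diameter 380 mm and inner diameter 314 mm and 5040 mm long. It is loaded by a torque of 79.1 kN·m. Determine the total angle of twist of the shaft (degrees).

0.792°

J = π(d_o⁴ − d_i⁴)/32 = π(0.380⁴ − 0.314⁴)/32 = 1.093×10^-3 m⁴.
θ = T·L/(G·J) = 79100 × 5.04 / (26.4×10⁹ × 1.093×10^-3) = 0.01382 rad.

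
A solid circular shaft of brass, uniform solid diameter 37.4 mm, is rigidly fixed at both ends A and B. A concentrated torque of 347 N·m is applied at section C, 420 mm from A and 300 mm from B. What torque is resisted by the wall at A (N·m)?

With uniform GJ and both ends fixed, compatibility θ_AC = θ_CB gives T_A·a = T_B·b, together with T_A + T_B = T₀.
T_A = T₀·b/(a+b) = 347.0·300/720.0 = 144.6 N·m; T_B = 202.4 N·m.

145 N·m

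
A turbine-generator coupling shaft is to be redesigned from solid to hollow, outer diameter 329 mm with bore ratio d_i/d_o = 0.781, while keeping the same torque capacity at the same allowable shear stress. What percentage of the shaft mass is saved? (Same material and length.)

46.8 %

Equal τ_max and T ⇒ the solid shaft needs d_s³ = d_o³(1−k⁴), so d_s = 329·(1−0.781⁴)^(1/3) = 281.7 mm.
Area ratio A_h/A_s = d_o²(1−k²)/d_s² = (1−k²)/(1−k⁴)^(2/3) = 0.5319.
Mass saving = 1 − 0.5319 = 46.8 %.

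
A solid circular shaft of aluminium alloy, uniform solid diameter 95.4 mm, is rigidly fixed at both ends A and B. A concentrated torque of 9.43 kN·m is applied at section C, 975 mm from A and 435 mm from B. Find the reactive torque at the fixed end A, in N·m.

2910 N·m

With uniform GJ and both ends fixed, compatibility θ_AC = θ_CB gives T_A·a = T_B·b, together with T_A + T_B = T₀.
T_A = T₀·b/(a+b) = 9430·435/1410 = 2909 N·m; T_B = 6521 N·m.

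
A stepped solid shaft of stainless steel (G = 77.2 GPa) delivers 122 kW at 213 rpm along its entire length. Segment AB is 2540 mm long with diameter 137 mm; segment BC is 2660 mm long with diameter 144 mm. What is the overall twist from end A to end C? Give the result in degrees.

0.554°

ω = 2π·213/60 = 22.31 rad/s, so T = P/ω = 122×10³ / 22.31 = 5470 N·m.
J_AB = π(0.137)⁴/32 = 3.46×10^-5 m⁴; J_BC = π(0.144)⁴/32 = 4.22×10^-5 m⁴.
θ = (T/G)·Σ L_i/J_i = (5470/77.2×10⁹)·(2.54/3.46×10^-5 + 2.66/4.22×10^-5) = 9.668×10^-3 rad.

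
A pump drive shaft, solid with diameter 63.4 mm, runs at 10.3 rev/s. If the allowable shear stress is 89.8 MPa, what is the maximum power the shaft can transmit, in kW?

291 kW

J = πd⁴/32 = π(0.0634)⁴/32 = 1.586×10^-6 m⁴.
T_max = τ_allow·J/r = 8.98×10^7 × 1.586×10^-6 / 0.0317 = 4493 N·m.
ω = 2π·10.3 = 64.72 rad/s, so P_max = T_max·ω = 2.908×10^5 W.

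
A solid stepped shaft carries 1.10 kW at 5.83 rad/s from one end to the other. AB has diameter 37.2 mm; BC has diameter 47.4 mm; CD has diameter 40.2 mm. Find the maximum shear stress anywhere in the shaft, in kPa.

ω = 5.83 rad/s, so T = P/ω = 1.10×10³ / 5.830 = 188.7 N·m.
Under the same torque, τ_max = 16T/(πd³) is largest where d is smallest — segment AB (d = 37.2 mm).
τ_max = 16·188.7/(π·(0.0372)³) = 1.867×10^7 Pa.

18700 kPa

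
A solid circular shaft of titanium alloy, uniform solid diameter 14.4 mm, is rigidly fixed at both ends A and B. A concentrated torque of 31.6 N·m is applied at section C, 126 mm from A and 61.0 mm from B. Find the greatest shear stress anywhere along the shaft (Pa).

With uniform GJ and both ends fixed, compatibility θ_AC = θ_CB gives T_A·a = T_B·b, together with T_A + T_B = T₀.
T_A = T₀·b/(a+b) = 31.60·61.0/187.0 = 10.31 N·m; T_B = 21.29 N·m.
τ in each portion: τ_AC = 1.76×10^7 Pa, τ_CB = 3.63×10^7 Pa; maximum is in CB.
τ_max = T_CB·r/J = 21.29·0.00720/4.22×10^-9 = 3.632×10^7 Pa.

3.63e7 Pa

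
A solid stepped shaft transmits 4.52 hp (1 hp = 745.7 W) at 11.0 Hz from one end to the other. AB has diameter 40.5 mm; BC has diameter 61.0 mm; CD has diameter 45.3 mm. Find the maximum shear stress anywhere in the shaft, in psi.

ω = 2π·11.0 = 69.12 rad/s, so T = P/ω = 4.52×745.7 / 69.12 = 48.77 N·m.
Under the same torque, τ_max = 16T/(πd³) is largest where d is smallest — segment AB (d = 40.5 mm).
τ_max = 16·48.77/(π·(0.0405)³) = 3.739×10^6 Pa.

542 psi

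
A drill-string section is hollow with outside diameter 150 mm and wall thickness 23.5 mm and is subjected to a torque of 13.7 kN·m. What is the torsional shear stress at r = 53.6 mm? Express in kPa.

19000 kPa

J = π(d_o⁴ − d_i⁴)/32 = π(0.150⁴ − 0.103⁴)/32 = 3.865×10^-5 m⁴.
Shear stress varies linearly with radius: τ = T·r/J = 13700 × 0.0536 / 3.865×10^-5 = 1.900×10^7 Pa.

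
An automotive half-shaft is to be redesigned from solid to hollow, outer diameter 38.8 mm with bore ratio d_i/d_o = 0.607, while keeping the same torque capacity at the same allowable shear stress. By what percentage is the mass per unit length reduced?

Equal τ_max and T ⇒ the solid shaft needs d_s³ = d_o³(1−k⁴), so d_s = 38.8·(1−0.607⁴)^(1/3) = 36.96 mm.
Area ratio A_h/A_s = d_o²(1−k²)/d_s² = (1−k²)/(1−k⁴)^(2/3) = 0.6961.
Mass saving = 1 − 0.6961 = 30.4 %.

30.4 %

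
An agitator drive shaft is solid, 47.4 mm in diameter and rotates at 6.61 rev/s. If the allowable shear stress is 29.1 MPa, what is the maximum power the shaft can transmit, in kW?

J = πd⁴/32 = π(0.0474)⁴/32 = 4.956×10^-7 m⁴.
T_max = τ_allow·J/r = 2.91×10^7 × 4.956×10^-7 / 0.0237 = 608.5 N·m.
ω = 2π·6.61 = 41.53 rad/s, so P_max = T_max·ω = 2.527×10^4 W.

25.3 kW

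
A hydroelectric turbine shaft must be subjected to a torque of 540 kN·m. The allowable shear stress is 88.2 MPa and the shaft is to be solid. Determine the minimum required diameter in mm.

315 mm

For a solid shaft τ_max = 16T/(πd³), so d = (16T/(π τ_allow))^(1/3) = (16·540000/(π·8.82×10^7))^(1/3) = 0.3147 m.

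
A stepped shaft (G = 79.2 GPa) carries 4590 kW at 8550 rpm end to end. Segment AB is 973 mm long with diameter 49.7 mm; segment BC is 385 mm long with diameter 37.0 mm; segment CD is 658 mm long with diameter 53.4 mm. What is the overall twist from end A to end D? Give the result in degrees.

ω = 2π·8550/60 = 895.4 rad/s, so T = P/ω = 4590×10³ / 895.4 = 5126 N·m.
J_AB = π(0.0497)⁴/32 = 5.99×10^-7 m⁴; J_BC = π(0.0370)⁴/32 = 1.84×10^-7 m⁴; J_CD = π(0.0534)⁴/32 = 7.98×10^-7 m⁴.
θ = (T/G)·Σ L_i/J_i = (5126/79.2×10⁹)·(0.973/5.99×10^-7 + 0.385/1.84×10^-7 + 0.658/7.98×10^-7) = 0.2939 rad.

16.8°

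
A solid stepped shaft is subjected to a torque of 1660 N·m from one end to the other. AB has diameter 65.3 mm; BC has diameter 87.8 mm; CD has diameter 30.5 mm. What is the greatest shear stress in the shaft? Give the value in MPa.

298 MPa

Under the same torque, τ_max = 16T/(πd³) is largest where d is smallest — segment CD (d = 30.5 mm).
τ_max = 16·1660/(π·(0.0305)³) = 2.980×10^8 Pa.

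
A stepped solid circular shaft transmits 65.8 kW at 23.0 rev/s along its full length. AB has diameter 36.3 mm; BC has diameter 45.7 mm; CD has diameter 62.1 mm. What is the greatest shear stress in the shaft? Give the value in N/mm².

ω = 2π·23.0 = 144.5 rad/s, so T = P/ω = 65.8×10³ / 144.5 = 455.3 N·m.
Under the same torque, τ_max = 16T/(πd³) is largest where d is smallest — segment AB (d = 36.3 mm).
τ_max = 16·455.3/(π·(0.0363)³) = 4.848×10^7 Pa.

48.5 N/mm²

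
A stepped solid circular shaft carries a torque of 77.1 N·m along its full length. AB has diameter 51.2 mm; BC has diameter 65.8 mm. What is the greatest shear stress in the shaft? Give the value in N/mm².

Under the same torque, τ_max = 16T/(πd³) is largest where d is smallest — segment AB (d = 51.2 mm).
τ_max = 16·77.10/(π·(0.0512)³) = 2.926×10^6 Pa.

2.93 N/mm²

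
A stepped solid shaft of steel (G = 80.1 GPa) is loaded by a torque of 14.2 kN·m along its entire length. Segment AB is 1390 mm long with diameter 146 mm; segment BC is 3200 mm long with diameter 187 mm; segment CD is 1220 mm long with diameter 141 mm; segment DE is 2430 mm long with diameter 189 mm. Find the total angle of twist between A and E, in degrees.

1.10°

J_AB = π(0.146)⁴/32 = 4.46×10^-5 m⁴; J_BC = π(0.187)⁴/32 = 1.20×10^-4 m⁴; J_CD = π(0.141)⁴/32 = 3.88×10^-5 m⁴; J_DE = π(0.189)⁴/32 = 1.25×10^-4 m⁴.
θ = (T/G)·Σ L_i/J_i = (14200/80.1×10⁹)·(1.39/4.46×10^-5 + 3.20/1.20×10^-4 + 1.22/3.88×10^-5 + 2.43/1.25×10^-4) = 0.01926 rad.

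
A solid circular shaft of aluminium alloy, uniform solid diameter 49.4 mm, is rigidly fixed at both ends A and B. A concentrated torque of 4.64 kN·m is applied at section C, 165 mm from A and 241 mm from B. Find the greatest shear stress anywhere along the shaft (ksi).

With uniform GJ and both ends fixed, compatibility θ_AC = θ_CB gives T_A·a = T_B·b, together with T_A + T_B = T₀.
T_A = T₀·b/(a+b) = 4640·241/406.0 = 2754 N·m; T_B = 1886 N·m.
τ in each portion: τ_AC = 1.16×10^8 Pa, τ_CB = 7.97×10^7 Pa; maximum is in AC.
τ_max = T_AC·r/J = 2754·0.0247/5.85×10^-7 = 1.164×10^8 Pa.

16.9 ksi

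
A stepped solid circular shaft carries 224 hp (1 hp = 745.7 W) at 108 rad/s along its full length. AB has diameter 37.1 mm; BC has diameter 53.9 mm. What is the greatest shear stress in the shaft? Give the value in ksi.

22.4 ksi

ω = 108 rad/s, so T = P/ω = 224×745.7 / 108.0 = 1547 N·m.
Under the same torque, τ_max = 16T/(πd³) is largest where d is smallest — segment AB (d = 37.1 mm).
τ_max = 16·1547/(π·(0.0371)³) = 1.543×10^8 Pa.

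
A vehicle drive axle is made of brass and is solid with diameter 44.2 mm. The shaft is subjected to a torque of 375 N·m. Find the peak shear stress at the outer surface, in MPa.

22.1 MPa

J = πd⁴/32 = π(0.0442)⁴/32 = 3.747×10^-7 m⁴.
τ_max = T·r/J = 375.0 × 0.0221 / 3.747×10^-7 = 2.212×10^7 Pa.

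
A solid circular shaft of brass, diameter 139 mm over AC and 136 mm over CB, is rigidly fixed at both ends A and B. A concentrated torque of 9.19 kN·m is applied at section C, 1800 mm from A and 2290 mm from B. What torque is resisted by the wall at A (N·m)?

Compatibility: T_A·a/J_AC = T_B·b/J_CB with T_A + T_B = T₀.
J_AC = 3.66×10^-5 m⁴, J_CB = 3.36×10^-5 m⁴, so T_A = T₀·(J_AC/a)/((J_AC/a)+(J_CB/b)) = 5342 N·m, T_B = 3848 N·m.

5340 N·m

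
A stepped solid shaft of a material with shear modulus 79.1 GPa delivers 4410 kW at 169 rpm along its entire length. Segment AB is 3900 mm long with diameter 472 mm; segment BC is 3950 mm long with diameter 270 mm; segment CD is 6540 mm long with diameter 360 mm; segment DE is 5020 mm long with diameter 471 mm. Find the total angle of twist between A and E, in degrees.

ω = 2π·169/60 = 17.70 rad/s, so T = P/ω = 4410×10³ / 17.70 = 249200 N·m.
J_AB = π(0.472)⁴/32 = 4.87×10^-3 m⁴; J_BC = π(0.270)⁴/32 = 5.22×10^-4 m⁴; J_CD = π(0.360)⁴/32 = 1.65×10^-3 m⁴; J_DE = π(0.471)⁴/32 = 4.83×10^-3 m⁴.
θ = (T/G)·Σ L_i/J_i = (249200/79.1×10⁹)·(3.90/4.87×10^-3 + 3.95/5.22×10^-4 + 6.54/1.65×10^-3 + 5.02/4.83×10^-3) = 0.04214 rad.

2.41°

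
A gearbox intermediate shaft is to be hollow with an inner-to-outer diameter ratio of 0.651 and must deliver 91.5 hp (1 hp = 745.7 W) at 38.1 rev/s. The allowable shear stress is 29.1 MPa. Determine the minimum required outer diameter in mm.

39.3 mm

ω = 2π·38.1 = 239.4 rad/s, so T = P/ω = 91.5×745.7 / 239.4 = 285.0 N·m.
For a hollow shaft with d_i/d_o = 0.651: τ_max = 16T/(π d_o³ (1−k⁴)), so d_o = [16T/(π τ_allow (1−k⁴))]^(1/3) = [16·285.0/(π·2.91×10^7·0.8204)]^(1/3) = 0.03932 m.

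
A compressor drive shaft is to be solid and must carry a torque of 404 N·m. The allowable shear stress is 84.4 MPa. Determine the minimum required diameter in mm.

For a solid shaft τ_max = 16T/(πd³), so d = (16T/(π τ_allow))^(1/3) = (16·404.0/(π·8.44×10^7))^(1/3) = 0.02900 m.

29.0 mm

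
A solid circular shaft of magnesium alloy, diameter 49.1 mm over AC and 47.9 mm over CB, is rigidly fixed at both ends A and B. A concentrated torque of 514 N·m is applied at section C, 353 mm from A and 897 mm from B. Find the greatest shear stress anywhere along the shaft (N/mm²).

16.3 N/mm²

Compatibility: T_A·a/J_AC = T_B·b/J_CB with T_A + T_B = T₀.
J_AC = 5.71×10^-7 m⁴, J_CB = 5.17×10^-7 m⁴, so T_A = T₀·(J_AC/a)/((J_AC/a)+(J_CB/b)) = 378.9 N·m, T_B = 135.1 N·m.
τ in each portion: τ_AC = 1.63×10^7 Pa, τ_CB = 6.26×10^6 Pa; maximum is in AC.
τ_max = T_AC·r/J = 378.9·0.0246/5.71×10^-7 = 1.630×10^7 Pa.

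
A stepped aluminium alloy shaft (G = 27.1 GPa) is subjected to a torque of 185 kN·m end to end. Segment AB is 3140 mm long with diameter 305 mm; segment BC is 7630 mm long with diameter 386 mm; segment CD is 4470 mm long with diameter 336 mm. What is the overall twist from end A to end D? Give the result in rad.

0.0735 rad

J_AB = π(0.305)⁴/32 = 8.50×10^-4 m⁴; J_BC = π(0.386)⁴/32 = 2.18×10^-3 m⁴; J_CD = π(0.336)⁴/32 = 1.25×10^-3 m⁴.
θ = (T/G)·Σ L_i/J_i = (185000/27.1×10⁹)·(3.14/8.50×10^-4 + 7.63/2.18×10^-3 + 4.47/1.25×10^-3) = 0.07352 rad.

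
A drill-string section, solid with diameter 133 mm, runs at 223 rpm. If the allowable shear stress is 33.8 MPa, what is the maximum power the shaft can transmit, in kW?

365 kW

J = πd⁴/32 = π(0.133)⁴/32 = 3.072×10^-5 m⁴.
T_max = τ_allow·J/r = 3.38×10^7 × 3.072×10^-5 / 0.0665 = 15610 N·m.
ω = 2π·223/60 = 23.35 rad/s, so P_max = T_max·ω = 3.646×10^5 W.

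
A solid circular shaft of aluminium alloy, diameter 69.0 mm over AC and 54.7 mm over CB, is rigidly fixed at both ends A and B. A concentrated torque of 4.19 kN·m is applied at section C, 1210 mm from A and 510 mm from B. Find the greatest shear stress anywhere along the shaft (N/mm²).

63.1 N/mm²

Compatibility: T_A·a/J_AC = T_B·b/J_CB with T_A + T_B = T₀.
J_AC = 2.23×10^-6 m⁴, J_CB = 8.79×10^-7 m⁴, so T_A = T₀·(J_AC/a)/((J_AC/a)+(J_CB/b)) = 2163 N·m, T_B = 2027 N·m.
τ in each portion: τ_AC = 3.35×10^7 Pa, τ_CB = 6.31×10^7 Pa; maximum is in CB.
τ_max = T_CB·r/J = 2027·0.0274/8.79×10^-7 = 6.307×10^7 Pa.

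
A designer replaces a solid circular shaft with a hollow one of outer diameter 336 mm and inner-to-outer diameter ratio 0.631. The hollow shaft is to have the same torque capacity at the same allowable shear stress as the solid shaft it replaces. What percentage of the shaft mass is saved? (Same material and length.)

Equal τ_max and T ⇒ the solid shaft needs d_s³ = d_o³(1−k⁴), so d_s = 336·(1−0.631⁴)^(1/3) = 317.2 mm.
Area ratio A_h/A_s = d_o²(1−k²)/d_s² = (1−k²)/(1−k⁴)^(2/3) = 0.6752.
Mass saving = 1 − 0.6752 = 32.5 %.

32.5 %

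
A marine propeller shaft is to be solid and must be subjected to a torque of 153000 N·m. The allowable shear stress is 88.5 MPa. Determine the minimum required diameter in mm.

206 mm

For a solid shaft τ_max = 16T/(πd³), so d = (16T/(π τ_allow))^(1/3) = (16·153000/(π·8.85×10^7))^(1/3) = 0.2065 m.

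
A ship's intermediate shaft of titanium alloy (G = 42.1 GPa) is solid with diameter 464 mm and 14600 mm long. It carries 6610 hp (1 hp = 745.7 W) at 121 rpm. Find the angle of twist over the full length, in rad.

0.0296 rad

ω = 2π·121/60 = 12.67 rad/s, so T = P/ω = 6610×745.7 / 12.67 = 389000 N·m.
J = πd⁴/32 = π(0.464)⁴/32 = 4.551×10^-3 m⁴.
θ = T·L/(G·J) = 389000 × 14.6 / (42.1×10⁹ × 4.551×10^-3) = 0.02964 rad.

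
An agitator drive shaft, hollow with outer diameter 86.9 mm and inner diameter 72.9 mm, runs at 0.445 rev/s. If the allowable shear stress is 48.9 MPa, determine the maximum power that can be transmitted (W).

8890 W

J = π(d_o⁴ − d_i⁴)/32 = π(0.0869⁴ − 0.0729⁴)/32 = 2.826×10^-6 m⁴.
T_max = τ_allow·J/r = 4.89×10^7 × 2.826×10^-6 / 0.0435 = 3180 N·m.
ω = 2π·0.445 = 2.796 rad/s, so P_max = T_max·ω = 8892 W.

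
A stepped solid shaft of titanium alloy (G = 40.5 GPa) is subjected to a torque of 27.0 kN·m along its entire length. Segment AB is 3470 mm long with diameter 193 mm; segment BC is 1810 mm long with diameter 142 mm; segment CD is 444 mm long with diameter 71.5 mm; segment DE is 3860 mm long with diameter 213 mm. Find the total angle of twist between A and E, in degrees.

10.0°

J_AB = π(0.193)⁴/32 = 1.36×10^-4 m⁴; J_BC = π(0.142)⁴/32 = 3.99×10^-5 m⁴; J_CD = π(0.0715)⁴/32 = 2.57×10^-6 m⁴; J_DE = π(0.213)⁴/32 = 2.02×10^-4 m⁴.
θ = (T/G)·Σ L_i/J_i = (27000/40.5×10⁹)·(3.47/1.36×10^-4 + 1.81/3.99×10^-5 + 0.444/2.57×10^-6 + 3.86/2.02×10^-4) = 0.1753 rad.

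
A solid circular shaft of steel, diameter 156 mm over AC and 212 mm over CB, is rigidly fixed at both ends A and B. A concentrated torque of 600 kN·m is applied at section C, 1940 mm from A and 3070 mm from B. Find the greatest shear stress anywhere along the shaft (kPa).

255000 kPa

Compatibility: T_A·a/J_AC = T_B·b/J_CB with T_A + T_B = T₀.
J_AC = 5.81×10^-5 m⁴, J_CB = 1.98×10^-4 m⁴, so T_A = T₀·(J_AC/a)/((J_AC/a)+(J_CB/b)) = 190200 N·m, T_B = 409800 N·m.
τ in each portion: τ_AC = 2.55×10^8 Pa, τ_CB = 2.19×10^8 Pa; maximum is in AC.
τ_max = T_AC·r/J = 190200·0.0780/5.81×10^-5 = 2.551×10^8 Pa.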